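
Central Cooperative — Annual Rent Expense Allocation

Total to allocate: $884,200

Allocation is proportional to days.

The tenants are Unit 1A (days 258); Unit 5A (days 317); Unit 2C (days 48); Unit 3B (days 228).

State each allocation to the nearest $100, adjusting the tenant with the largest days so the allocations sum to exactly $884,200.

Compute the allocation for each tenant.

Sum of days: 258 + 317 + 48 + 228 = 851.
Raw shares: Unit 1A 268,065.33; Unit 5A 329,367.10; Unit 2C 49,872.62; Unit 3B 236,894.95.
Rounded to nearest $100: Unit 1A $268,100; Unit 5A $329,400; Unit 2C $49,900; Unit 3B $236,900. Sum = $884,300.
Difference $884,200 − $884,300 = −$100 applied to largest days (Unit 5A): Unit 5A becomes $329,300.

Unit 1A: $268,100; Unit 5A: $329,300; Unit 2C: $49,900; Unit 3B: $236,900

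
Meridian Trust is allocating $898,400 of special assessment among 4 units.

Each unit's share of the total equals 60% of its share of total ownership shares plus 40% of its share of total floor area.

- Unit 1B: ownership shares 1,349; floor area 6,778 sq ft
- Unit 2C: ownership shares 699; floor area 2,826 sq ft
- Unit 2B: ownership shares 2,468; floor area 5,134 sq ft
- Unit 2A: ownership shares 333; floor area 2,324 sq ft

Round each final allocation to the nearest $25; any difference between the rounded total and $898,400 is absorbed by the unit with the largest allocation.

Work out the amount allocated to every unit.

Ownership shares total 4,849; floor area total 17,062.
Composite weights (60% ownership shares + 40% floor area): Unit 1B 0.3258; Unit 2C 0.1527; Unit 2B 0.4257; Unit 2A 0.0957.
Unrounded shares: Unit 1B 292,720.14; Unit 2C 137,225.70; Unit 2B 382,488.04; Unit 2A 85,966.12.
Rounded to nearest $25: Unit 1B $292,725; Unit 2C $137,225; Unit 2B $382,500; Unit 2A $85,975. Sum = $898,425.
Difference $898,400 − $898,425 = −$25 applied to largest allocation (Unit 2B): Unit 2B becomes $382,475.

Unit 1B: $292,725 | Unit 2C: $137,225 | Unit 2B: $382,475 | Unit 2A: $85,975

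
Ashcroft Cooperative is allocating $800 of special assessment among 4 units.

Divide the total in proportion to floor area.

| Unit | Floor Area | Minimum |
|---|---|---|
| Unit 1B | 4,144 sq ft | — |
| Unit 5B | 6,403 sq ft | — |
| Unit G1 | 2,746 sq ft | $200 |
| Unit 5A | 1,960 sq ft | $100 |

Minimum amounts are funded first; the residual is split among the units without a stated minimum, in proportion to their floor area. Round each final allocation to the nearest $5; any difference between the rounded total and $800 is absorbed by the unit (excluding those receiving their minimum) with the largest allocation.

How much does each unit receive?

Guaranteed amounts: Unit G1 $200; Unit 5A $100. Balance $500.
Balance split over remaining floor area 10,547: Unit 1B 196.45 → $195; Unit 5B 303.55 → $305.

Unit 1B: $195 · Unit 5B: $305 · Unit G1: $200 · Unit 5A: $100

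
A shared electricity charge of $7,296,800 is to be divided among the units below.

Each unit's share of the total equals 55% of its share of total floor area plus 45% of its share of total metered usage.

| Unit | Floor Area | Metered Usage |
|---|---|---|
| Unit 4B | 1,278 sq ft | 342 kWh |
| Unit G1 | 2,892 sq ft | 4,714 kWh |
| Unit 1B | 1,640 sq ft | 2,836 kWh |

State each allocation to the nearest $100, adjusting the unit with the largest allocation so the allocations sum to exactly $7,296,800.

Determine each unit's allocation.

Unit 4B: $1,025,100; Unit G1: $3,958,900; Unit 1B: $2,312,800

Totals — floor area 5,810, metered usage 7,892.
Composite weights (55% floor area + 45% metered usage): Unit 4B 0.1405; Unit G1 0.5426; Unit 1B 0.3170.
Raw shares: Unit 4B 1,025,067.80; Unit G1 3,958,955.78; Unit 1B 2,312,776.42.
After rounding ($100): Unit 4B $1,025,100; Unit G1 $3,959,000; Unit 1B $2,312,800. Sum = $7,296,900.
Difference $7,296,800 − $7,296,900 = −$100 applied to largest allocation (Unit G1): Unit G1 becomes $3,958,900.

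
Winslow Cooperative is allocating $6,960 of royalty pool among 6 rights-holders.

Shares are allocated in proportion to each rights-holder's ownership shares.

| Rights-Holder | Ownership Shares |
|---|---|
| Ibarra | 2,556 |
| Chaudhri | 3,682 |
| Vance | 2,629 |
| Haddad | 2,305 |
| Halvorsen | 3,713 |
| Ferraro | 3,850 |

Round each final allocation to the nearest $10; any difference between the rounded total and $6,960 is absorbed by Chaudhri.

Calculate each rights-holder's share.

Sum of ownership shares: 18,735.
Pro-rata amounts: Ibarra 2,556/18,735 × $6,960 = 949.55; Chaudhri 3,682/18,735 × $6,960 = 1,367.85; Vance 2,629/18,735 × $6,960 = 976.67; Haddad 2,305/18,735 × $6,960 = 856.30; Halvorsen 3,713/18,735 × $6,960 = 1,379.37; Ferraro 3,850/18,735 × $6,960 = 1,430.26.
After rounding ($10): Ibarra $950; Chaudhri $1,370; Vance $980; Haddad $860; Halvorsen $1,380; Ferraro $1,430. Sum = $6,970.
Difference $6,960 − $6,970 = −$10 applied to Chaudhri: Chaudhri becomes $1,360.

Ibarra: $950 · Chaudhri: $1,360 · Vance: $980 · Haddad: $860 · Halvorsen: $1,380 · Ferraro: $1,430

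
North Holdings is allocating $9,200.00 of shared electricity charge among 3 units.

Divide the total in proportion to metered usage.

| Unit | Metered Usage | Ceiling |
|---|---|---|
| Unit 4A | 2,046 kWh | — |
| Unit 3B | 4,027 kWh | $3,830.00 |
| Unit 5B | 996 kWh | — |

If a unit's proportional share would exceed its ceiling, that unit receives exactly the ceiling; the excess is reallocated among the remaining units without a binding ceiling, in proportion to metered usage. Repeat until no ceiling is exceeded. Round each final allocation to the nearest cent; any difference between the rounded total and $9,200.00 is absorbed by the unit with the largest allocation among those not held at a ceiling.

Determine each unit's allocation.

Sum of metered usage: 7,069.
Unconstrained shares: Unit 4A 2,662.7812; Unit 3B 5,240.9676; Unit 5B 1,296.2512.
Held at cap: Unit 3B ($3,830.00); residual $5,370.00 reallocated over remaining metered usage 3,042.
Remaining shares: Unit 4A 3,611.7751 → $3,611.78; Unit 5B 1,758.2249 → $1,758.22.

Unit 4A: $3,611.78 · Unit 3B: $3,830.00 · Unit 5B: $1,758.22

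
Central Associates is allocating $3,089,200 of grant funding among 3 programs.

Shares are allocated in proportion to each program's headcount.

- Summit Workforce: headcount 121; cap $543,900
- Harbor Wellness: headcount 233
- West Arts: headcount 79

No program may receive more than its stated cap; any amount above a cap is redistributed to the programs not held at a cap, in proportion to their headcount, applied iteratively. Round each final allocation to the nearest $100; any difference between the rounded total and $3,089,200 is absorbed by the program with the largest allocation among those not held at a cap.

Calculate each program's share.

Headcount total: 433.
Unconstrained shares: Summit Workforce 863,263.74; Harbor Wellness 1,662,317.78; West Arts 563,618.48.
Cap binds for Summit Workforce ($543,900); balance $2,545,300 reallocated over remaining headcount 312.
Shares after redistribution: Harbor Wellness 1,900,816.99 → $1,900,800; West Arts 644,483.01 → $644,500.

Summit Workforce: $543,900 | Harbor Wellness: $1,900,800 | West Arts: $644,500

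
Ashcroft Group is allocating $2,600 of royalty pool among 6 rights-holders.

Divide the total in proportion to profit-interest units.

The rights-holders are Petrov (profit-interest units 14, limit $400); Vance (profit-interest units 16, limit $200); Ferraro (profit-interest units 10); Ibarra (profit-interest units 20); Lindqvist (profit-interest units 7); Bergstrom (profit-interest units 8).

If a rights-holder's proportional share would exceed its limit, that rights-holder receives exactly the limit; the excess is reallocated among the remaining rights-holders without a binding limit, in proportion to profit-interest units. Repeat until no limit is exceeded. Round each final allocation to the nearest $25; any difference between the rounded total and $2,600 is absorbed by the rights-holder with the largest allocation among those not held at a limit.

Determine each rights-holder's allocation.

Combined profit-interest units = 75.
Pro-rata shares before constraints: Petrov 485.33; Vance 554.67; Ferraro 346.67; Ibarra 693.33; Lindqvist 242.67; Bergstrom 277.33.
Cap binds for Petrov ($400), Vance ($200); balance $2,000 reallocated over remaining profit-interest units 45.
Redistributed shares: Ferraro 444.44 → $450; Ibarra 888.89 → $900; Lindqvist 311.11 → $300; Bergstrom 355.56 → $350.

Petrov: $400; Vance: $200; Ferraro: $450; Ibarra: $900; Lindqvist: $300; Bergstrom: $350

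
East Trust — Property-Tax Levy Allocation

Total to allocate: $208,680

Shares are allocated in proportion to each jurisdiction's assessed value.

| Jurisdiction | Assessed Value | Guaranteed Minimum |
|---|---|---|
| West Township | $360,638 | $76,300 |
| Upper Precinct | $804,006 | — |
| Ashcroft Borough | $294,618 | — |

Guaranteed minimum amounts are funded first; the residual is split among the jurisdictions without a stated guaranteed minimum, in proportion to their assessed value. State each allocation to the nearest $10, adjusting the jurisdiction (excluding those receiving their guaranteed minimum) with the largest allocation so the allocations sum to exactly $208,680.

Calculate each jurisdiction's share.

Fund the minimums — West Township $76,300. Residual $132,380.
Residual split over remaining assessed value 1,098,624: Upper Precinct 96,879.66 → $96,880; Ashcroft Borough 35,500.34 → $35,500.

West Township: $76,300 · Upper Precinct: $96,880 · Ashcroft Borough: $35,500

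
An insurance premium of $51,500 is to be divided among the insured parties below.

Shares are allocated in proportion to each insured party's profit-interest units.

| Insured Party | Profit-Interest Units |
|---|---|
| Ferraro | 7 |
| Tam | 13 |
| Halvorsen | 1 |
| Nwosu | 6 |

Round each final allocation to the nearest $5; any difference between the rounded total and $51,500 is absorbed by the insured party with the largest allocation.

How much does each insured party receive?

Ferraro: $13,350; Tam: $24,800; Halvorsen: $1,905; Nwosu: $11,445

Sum of profit-interest units: 27.
Raw shares: Ferraro 7/27 × $51,500 = 13,351.85; Tam 13/27 × $51,500 = 24,796.30; Halvorsen 1/27 × $51,500 = 1,907.41; Nwosu 6/27 × $51,500 = 11,444.44.
At nearest $5: Ferraro $13,350; Tam $24,795; Halvorsen $1,905; Nwosu $11,445. Sum = $51,495.
Difference $51,500 − $51,495 = +$5 applied to largest allocation (Tam): Tam becomes $24,800.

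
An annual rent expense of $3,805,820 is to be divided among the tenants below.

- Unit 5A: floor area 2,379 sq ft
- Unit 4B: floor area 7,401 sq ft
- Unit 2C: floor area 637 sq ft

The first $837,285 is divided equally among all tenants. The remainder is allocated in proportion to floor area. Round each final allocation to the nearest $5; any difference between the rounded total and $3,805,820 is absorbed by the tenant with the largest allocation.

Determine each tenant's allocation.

$837,285 shared equally gives $279,095 per tenant.
Remainder $2,968,535 by floor area (total 10,417): Unit 5A 677,944.20 → $677,945; Unit 4B 2,109,064.75 → $2,109,065; Unit 2C 181,526.04 → $181,525.
Totals: Unit 5A $279,095 + $677,945 = $957,040; Unit 4B $279,095 + $2,109,065 = $2,388,160; Unit 2C $279,095 + $181,525 = $460,620.

Unit 5A: $957,040 | Unit 4B: $2,388,160 | Unit 2C: $460,620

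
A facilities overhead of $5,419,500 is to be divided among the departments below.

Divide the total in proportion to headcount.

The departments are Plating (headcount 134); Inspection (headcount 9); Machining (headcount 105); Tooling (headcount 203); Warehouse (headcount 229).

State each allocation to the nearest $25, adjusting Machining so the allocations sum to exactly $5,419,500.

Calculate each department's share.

Plating: $1,067,950 · Inspection: $71,725 · Machining: $836,850 · Tooling: $1,617,875 · Warehouse: $1,825,100

Sum of headcount: 680.
Unrounded shares: Plating 134/680 × $5,419,500 = 1,067,960.29; Inspection 9/680 × $5,419,500 = 71,728.68; Machining 105/680 × $5,419,500 = 836,834.56; Tooling 203/680 × $5,419,500 = 1,617,880.15; Warehouse 229/680 × $5,419,500 = 1,825,096.32.
At nearest $25: Plating $1,067,950; Inspection $71,725; Machining $836,825; Tooling $1,617,875; Warehouse $1,825,100. Sum = $5,419,475.
Difference $5,419,500 − $5,419,475 = +$25 applied to Machining: Machining becomes $836,850.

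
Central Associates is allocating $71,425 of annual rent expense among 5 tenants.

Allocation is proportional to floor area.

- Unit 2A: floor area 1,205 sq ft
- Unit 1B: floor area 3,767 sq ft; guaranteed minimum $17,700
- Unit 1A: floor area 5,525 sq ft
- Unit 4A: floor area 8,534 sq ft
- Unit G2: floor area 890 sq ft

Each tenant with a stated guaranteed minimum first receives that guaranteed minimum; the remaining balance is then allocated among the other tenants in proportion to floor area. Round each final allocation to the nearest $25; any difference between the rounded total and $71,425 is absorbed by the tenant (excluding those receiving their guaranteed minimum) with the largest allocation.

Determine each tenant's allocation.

Minimums first: Unit 1B $17,700. Balance $53,725.
Balance split over remaining floor area 16,154: Unit 2A 4,007.59 → $4,000; Unit 1A 18,375.05 → $18,375; Unit 4A 28,382.39 → $28,375; Unit G2 2,959.96 → $2,950.
Rounding difference +$25 applied to Unit 4A → $28,400.

Unit 2A: $4,000 · Unit 1B: $17,700 · Unit 1A: $18,375 · Unit 4A: $28,400 · Unit G2: $2,950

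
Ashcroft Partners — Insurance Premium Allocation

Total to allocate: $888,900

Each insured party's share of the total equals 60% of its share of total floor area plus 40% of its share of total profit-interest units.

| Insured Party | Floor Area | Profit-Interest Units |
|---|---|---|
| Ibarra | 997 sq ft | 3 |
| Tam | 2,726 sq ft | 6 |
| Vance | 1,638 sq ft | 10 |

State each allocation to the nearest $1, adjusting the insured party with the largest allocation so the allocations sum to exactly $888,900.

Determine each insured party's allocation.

Ibarra: $155,328 · Tam: $383,478 · Vance: $350,094

Floor area total 5,361; profit-interest units total 19.
Composite weights (60% floor area + 40% profit-interest units): Ibarra 0.1747; Tam 0.4314; Vance 0.3939.
Pro-rata amounts: Ibarra 155,327.77; Tam 383,478.68; Vance 350,093.55.
Rounded to nearest $1: Ibarra $155,328; Tam $383,479; Vance $350,094. Sum = $888,901.
Difference $888,900 − $888,901 = −$1 applied to largest allocation (Tam): Tam becomes $383,478.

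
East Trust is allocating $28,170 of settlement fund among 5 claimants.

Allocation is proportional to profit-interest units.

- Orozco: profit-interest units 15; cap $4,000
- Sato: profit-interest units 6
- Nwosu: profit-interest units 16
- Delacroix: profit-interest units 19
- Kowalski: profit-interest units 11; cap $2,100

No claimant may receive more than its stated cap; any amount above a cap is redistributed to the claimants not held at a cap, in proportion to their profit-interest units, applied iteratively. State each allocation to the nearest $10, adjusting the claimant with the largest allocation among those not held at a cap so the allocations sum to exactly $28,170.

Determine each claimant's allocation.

Orozco: $4,000; Sato: $3,230; Nwosu: $8,610; Delacroix: $10,230; Kowalski: $2,100

Total profit-interest units = 67.
Unconstrained shares: Orozco 6,306.72; Sato 2,522.69; Nwosu 6,727.16; Delacroix 7,988.51; Kowalski 4,624.93.
Cap binds for Orozco ($4,000), Kowalski ($2,100); balance $22,070 reallocated over remaining profit-interest units 41.
Redistributed shares: Sato 3,229.76 → $3,230; Nwosu 8,612.68 → $8,610; Delacroix 10,227.56 → $10,230.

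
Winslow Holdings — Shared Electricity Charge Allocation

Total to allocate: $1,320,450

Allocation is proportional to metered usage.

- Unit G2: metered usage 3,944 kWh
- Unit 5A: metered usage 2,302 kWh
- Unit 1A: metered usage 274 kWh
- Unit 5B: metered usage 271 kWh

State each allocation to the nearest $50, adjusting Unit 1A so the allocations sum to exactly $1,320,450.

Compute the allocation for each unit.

Unit G2: $766,900 | Unit 5A: $447,600 | Unit 1A: $53,250 | Unit 5B: $52,700

Combined metered usage = 6,791.
Proportional shares: Unit G2 3,944/6,791 × $1,320,450 = 766,875.98; Unit 5A 2,302/6,791 × $1,320,450 = 447,603.58; Unit 1A 274/6,791 × $1,320,450 = 53,276.88; Unit 5B 271/6,791 × $1,320,450 = 52,693.56.
Rounded to nearest $50: Unit G2 $766,900; Unit 5A $447,600; Unit 1A $53,300; Unit 5B $52,700. Sum = $1,320,500.
Difference $1,320,450 − $1,320,500 = −$50 applied to Unit 1A: Unit 1A becomes $53,250.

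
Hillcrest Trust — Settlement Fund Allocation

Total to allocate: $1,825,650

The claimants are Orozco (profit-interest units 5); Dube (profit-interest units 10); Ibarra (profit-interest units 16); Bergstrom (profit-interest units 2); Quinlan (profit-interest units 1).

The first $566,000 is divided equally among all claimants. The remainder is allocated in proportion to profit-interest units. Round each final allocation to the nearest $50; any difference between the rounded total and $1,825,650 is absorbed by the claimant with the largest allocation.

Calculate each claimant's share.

Orozco: $298,450 | Dube: $483,700 | Ibarra: $705,950 | Bergstrom: $187,300 | Quinlan: $150,250

Equal tier: $566,000 ÷ 5 = $113,200 apiece.
Remainder $1,259,650 by profit-interest units (total 34): Orozco 185,242.65 → $185,250; Dube 370,485.29 → $370,500; Ibarra 592,776.47 → $592,800; Bergstrom 74,097.06 → $74,100; Quinlan 37,048.53 → $37,050.
Rounding difference −$50 on remainder applied to Ibarra.
Totals: Orozco $113,200 + $185,250 = $298,450; Dube $113,200 + $370,500 = $483,700; Ibarra $113,200 + $592,750 = $705,950; Bergstrom $113,200 + $74,100 = $187,300; Quinlan $113,200 + $37,050 = $150,250.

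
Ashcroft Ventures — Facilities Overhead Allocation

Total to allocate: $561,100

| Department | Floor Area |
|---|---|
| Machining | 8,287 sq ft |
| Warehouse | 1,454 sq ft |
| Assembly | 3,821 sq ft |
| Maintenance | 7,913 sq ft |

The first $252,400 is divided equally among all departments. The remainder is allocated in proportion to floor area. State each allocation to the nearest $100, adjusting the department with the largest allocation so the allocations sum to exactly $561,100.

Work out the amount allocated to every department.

Machining: $182,300 | Warehouse: $84,000 | Assembly: $118,000 | Maintenance: $176,800

Equal tier: $252,400 ÷ 4 = $63,100 apiece.
Remainder $308,700 by floor area (total 21,475): Machining 119,124.42 → $119,100; Warehouse 20,901.04 → $20,900; Assembly 54,926.32 → $54,900; Maintenance 113,748.22 → $113,700.
Rounding difference +$100 on remainder applied to Machining.
Totals: Machining $63,100 + $119,200 = $182,300; Warehouse $63,100 + $20,900 = $84,000; Assembly $63,100 + $54,900 = $118,000; Maintenance $63,100 + $113,700 = $176,800.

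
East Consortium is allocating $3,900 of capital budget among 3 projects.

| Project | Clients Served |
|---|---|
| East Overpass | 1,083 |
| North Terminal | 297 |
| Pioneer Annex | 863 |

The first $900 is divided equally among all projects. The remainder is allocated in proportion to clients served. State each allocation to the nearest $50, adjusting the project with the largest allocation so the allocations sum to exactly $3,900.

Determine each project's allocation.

East Overpass: $1,750; North Terminal: $700; Pioneer Annex: $1,450

$900 shared equally gives $300 per project.
Remainder $3,000 by clients served (total 2,243): East Overpass 1,448.51 → $1,450; North Terminal 397.24 → $400; Pioneer Annex 1,154.26 → $1,150.
Totals: East Overpass $300 + $1,450 = $1,750; North Terminal $300 + $400 = $700; Pioneer Annex $300 + $1,150 = $1,450.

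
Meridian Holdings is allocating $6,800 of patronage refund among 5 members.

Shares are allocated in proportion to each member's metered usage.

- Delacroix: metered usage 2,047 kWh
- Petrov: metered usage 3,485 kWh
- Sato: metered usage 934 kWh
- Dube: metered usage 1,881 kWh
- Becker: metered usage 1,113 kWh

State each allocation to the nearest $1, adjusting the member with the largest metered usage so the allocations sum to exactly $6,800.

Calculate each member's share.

Combined metered usage = 9,460.
Proportional shares: Delacroix 2,047/9,460 × $6,800 = 1,471.42; Petrov 3,485/9,460 × $6,800 = 2,505.07; Sato 934/9,460 × $6,800 = 671.37; Dube 1,881/9,460 × $6,800 = 1,352.09; Becker 1,113/9,460 × $6,800 = 800.04.
Rounded to nearest $1: Delacroix $1,471; Petrov $2,505; Sato $671; Dube $1,352; Becker $800. Sum = $6,799.
Difference $6,800 − $6,799 = +$1 applied to largest metered usage (Petrov): Petrov becomes $2,506.

Delacroix: $1,471 | Petrov: $2,506 | Sato: $671 | Dube: $1,352 | Becker: $800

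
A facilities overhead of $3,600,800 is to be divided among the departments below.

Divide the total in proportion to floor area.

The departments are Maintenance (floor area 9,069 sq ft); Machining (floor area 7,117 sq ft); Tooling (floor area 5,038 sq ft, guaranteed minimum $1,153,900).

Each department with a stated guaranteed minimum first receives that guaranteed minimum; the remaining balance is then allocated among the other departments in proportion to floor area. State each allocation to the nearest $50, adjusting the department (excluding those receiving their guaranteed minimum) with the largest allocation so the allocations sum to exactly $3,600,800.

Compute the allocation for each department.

Maintenance: $1,371,000 · Machining: $1,075,900 · Tooling: $1,153,900

Fund the minimums — Tooling $1,153,900. Remaining pool $2,446,900.
Remaining pool split over remaining floor area 16,186: Maintenance 1,370,995.68 → $1,371,000; Machining 1,075,904.32 → $1,075,900.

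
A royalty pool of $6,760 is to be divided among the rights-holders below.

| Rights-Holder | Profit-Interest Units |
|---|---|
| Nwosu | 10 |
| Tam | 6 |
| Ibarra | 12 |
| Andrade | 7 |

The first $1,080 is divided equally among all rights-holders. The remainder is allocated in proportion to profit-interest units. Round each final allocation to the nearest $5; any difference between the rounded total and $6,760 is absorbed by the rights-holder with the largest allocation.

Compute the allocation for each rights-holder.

Nwosu: $1,895 | Tam: $1,245 | Ibarra: $2,215 | Andrade: $1,405

Equal tier: $1,080 ÷ 4 = $270 apiece.
Remainder $5,680 by profit-interest units (total 35): Nwosu 1,622.86 → $1,625; Tam 973.71 → $975; Ibarra 1,947.43 → $1,945; Andrade 1,136.00 → $1,135.
Totals: Nwosu $270 + $1,625 = $1,895; Tam $270 + $975 = $1,245; Ibarra $270 + $1,945 = $2,215; Andrade $270 + $1,135 = $1,405.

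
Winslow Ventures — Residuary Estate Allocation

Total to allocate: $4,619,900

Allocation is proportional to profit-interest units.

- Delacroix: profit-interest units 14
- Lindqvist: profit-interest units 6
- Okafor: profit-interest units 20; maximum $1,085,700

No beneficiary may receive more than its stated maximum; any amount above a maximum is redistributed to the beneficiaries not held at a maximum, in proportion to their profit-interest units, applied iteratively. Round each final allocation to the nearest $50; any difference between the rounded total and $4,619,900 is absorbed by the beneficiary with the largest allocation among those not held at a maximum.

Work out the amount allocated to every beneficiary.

Delacroix: $2,473,950; Lindqvist: $1,060,250; Okafor: $1,085,700

Sum of profit-interest units: 40.
Pro-rata shares before constraints: Delacroix 1,616,965.00; Lindqvist 692,985.00; Okafor 2,309,950.00.
Held at cap: Okafor ($1,085,700); residual $3,534,200 reallocated over remaining profit-interest units 20.
Redistributed shares: Delacroix 2,473,940.00 → $2,473,950; Lindqvist 1,060,260.00 → $1,060,250.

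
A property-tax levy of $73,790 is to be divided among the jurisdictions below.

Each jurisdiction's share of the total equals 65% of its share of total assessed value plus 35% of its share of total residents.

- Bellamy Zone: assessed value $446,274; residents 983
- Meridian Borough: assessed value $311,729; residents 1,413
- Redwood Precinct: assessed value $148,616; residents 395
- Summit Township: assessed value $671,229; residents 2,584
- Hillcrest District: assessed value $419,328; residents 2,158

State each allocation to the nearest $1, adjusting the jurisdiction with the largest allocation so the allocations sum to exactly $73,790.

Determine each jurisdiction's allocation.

Totals — assessed value 1,997,176, residents 7,533.
Blended shares (65% assessed value + 35% residents): Bellamy Zone 0.1909; Meridian Borough 0.1671; Redwood Precinct 0.0667; Summit Township 0.3385; Hillcrest District 0.2367.
Raw shares: Bellamy Zone 14,087.73; Meridian Borough 12,330.77; Redwood Precinct 4,923.35; Summit Township 24,979.12; Hillcrest District 17,469.03.
Rounded to nearest $1: Bellamy Zone $14,088; Meridian Borough $12,331; Redwood Precinct $4,923; Summit Township $24,979; Hillcrest District $17,469. Sum = $73,790.
Rounded total matches; no reconciliation needed.

Bellamy Zone: $14,088 · Meridian Borough: $12,331 · Redwood Precinct: $4,923 · Summit Township: $24,979 · Hillcrest District: $17,469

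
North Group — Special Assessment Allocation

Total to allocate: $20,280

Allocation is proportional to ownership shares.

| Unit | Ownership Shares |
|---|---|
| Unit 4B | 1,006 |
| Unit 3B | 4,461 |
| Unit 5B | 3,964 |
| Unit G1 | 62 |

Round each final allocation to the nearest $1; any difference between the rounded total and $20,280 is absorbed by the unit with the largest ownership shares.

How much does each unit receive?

Unit 4B: $2,149 · Unit 3B: $9,531 · Unit 5B: $8,468 · Unit G1: $132

Combined ownership shares = 9,493.
Pro-rata amounts: Unit 4B 1,006/9,493 × $20,280 = 2,149.13; Unit 3B 4,461/9,493 × $20,280 = 9,530.08; Unit 5B 3,964/9,493 × $20,280 = 8,468.34; Unit G1 62/9,493 × $20,280 = 132.45.
After rounding ($1): Unit 4B $2,149; Unit 3B $9,530; Unit 5B $8,468; Unit G1 $132. Sum = $20,279.
Difference $20,280 − $20,279 = +$1 applied to largest ownership shares (Unit 3B): Unit 3B becomes $9,531.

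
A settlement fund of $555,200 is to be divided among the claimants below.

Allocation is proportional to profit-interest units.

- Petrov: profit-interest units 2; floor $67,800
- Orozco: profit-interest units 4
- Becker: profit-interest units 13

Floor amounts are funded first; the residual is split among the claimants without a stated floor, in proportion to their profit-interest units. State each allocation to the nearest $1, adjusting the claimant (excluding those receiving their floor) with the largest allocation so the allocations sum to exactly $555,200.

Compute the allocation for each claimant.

Petrov: $67,800 | Orozco: $114,682 | Becker: $372,718

Minimums first: Petrov $67,800. Balance $487,400.
Balance split over remaining profit-interest units 17: Orozco 114,682.35 → $114,682; Becker 372,717.65 → $372,718.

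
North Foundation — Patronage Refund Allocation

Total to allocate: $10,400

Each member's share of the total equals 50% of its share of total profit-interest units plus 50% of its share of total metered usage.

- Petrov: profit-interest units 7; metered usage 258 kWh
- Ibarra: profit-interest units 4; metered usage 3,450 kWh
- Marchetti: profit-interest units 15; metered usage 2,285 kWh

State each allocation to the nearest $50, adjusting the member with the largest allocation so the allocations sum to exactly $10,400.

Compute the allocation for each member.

Petrov: $1,600 · Ibarra: $3,800 · Marchetti: $5,000

Totals — profit-interest units 26, metered usage 5,993.
Combined weights (50% profit-interest units + 50% metered usage): Petrov 0.1561; Ibarra 0.3648; Marchetti 0.4791.
Pro-rata amounts: Petrov 1,623.86; Ibarra 3,793.49; Marchetti 4,982.65.
Rounded to nearest $50: Petrov $1,600; Ibarra $3,800; Marchetti $5,000. Sum = $10,400.
No rounding difference to absorb.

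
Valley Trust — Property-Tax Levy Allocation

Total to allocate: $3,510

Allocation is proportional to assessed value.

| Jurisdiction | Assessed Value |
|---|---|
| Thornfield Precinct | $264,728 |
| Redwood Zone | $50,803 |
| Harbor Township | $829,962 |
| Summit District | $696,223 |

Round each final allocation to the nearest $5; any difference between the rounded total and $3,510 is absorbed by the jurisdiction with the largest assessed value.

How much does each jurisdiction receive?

Combined assessed value = 1,841,716.
Proportional shares: Thornfield Precinct 264,728/1,841,716 × $3,510 = 504.53; Redwood Zone 50,803/1,841,716 × $3,510 = 96.82; Harbor Township 829,962/1,841,716 × $3,510 = 1,581.77; Summit District 696,223/1,841,716 × $3,510 = 1,326.88.
At nearest $5: Thornfield Precinct $505; Redwood Zone $95; Harbor Township $1,580; Summit District $1,325. Sum = $3,505.
Difference $3,510 − $3,505 = +$5 applied to largest assessed value (Harbor Township): Harbor Township becomes $1,585.

Thornfield Precinct: $505 · Redwood Zone: $95 · Harbor Township: $1,585 · Summit District: $1,325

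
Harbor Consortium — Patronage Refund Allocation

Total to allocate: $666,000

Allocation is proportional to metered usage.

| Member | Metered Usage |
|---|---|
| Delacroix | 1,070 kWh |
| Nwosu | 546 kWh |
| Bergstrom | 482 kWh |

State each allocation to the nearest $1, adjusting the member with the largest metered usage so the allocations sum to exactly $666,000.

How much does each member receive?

Delacroix: $339,666 | Nwosu: $173,325 | Bergstrom: $153,009

Total metered usage = 1,070 + 546 + 482 = 2,098.
Pro-rata amounts: Delacroix 339,666.35; Nwosu 173,325.07; Bergstrom 153,008.58.
At nearest $1: Delacroix $339,666; Nwosu $173,325; Bergstrom $153,009. Sum = $666,000.
Sum already equals the total — no adjustment.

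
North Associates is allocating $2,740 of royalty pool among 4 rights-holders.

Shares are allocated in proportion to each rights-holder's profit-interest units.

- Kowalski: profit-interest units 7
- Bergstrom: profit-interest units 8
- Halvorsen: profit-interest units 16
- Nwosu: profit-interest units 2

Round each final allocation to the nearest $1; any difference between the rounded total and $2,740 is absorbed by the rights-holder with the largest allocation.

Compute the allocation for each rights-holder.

Total profit-interest units = 33.
Raw shares: Kowalski 7/33 × $2,740 = 581.21; Bergstrom 8/33 × $2,740 = 664.24; Halvorsen 16/33 × $2,740 = 1,328.48; Nwosu 2/33 × $2,740 = 166.06.
At nearest $1: Kowalski $581; Bergstrom $664; Halvorsen $1,328; Nwosu $166. Sum = $2,739.
Difference $2,740 − $2,739 = +$1 applied to largest allocation (Halvorsen): Halvorsen becomes $1,329.

Kowalski: $581 | Bergstrom: $664 | Halvorsen: $1,329 | Nwosu: $166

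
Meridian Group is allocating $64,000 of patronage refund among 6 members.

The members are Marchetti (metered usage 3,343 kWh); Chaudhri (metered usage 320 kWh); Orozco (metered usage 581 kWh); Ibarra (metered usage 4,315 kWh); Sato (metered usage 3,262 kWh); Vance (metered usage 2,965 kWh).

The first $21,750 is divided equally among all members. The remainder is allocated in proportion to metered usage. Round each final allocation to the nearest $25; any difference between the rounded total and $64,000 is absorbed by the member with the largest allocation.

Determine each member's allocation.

Equal tier: $21,750 ÷ 6 = $3,625 apiece.
Remainder $42,250 by metered usage (total 14,786): Marchetti 9,552.40 → $9,550; Chaudhri 914.38 → $925; Orozco 1,660.17 → $1,650; Ibarra 12,329.82 → $12,325; Sato 9,320.95 → $9,325; Vance 8,472.29 → $8,475.
Totals: Marchetti $3,625 + $9,550 = $13,175; Chaudhri $3,625 + $925 = $4,550; Orozco $3,625 + $1,650 = $5,275; Ibarra $3,625 + $12,325 = $15,950; Sato $3,625 + $9,325 = $12,950; Vance $3,625 + $8,475 = $12,100.

Marchetti: $13,175; Chaudhri: $4,550; Orozco: $5,275; Ibarra: $15,950; Sato: $12,950; Vance: $12,100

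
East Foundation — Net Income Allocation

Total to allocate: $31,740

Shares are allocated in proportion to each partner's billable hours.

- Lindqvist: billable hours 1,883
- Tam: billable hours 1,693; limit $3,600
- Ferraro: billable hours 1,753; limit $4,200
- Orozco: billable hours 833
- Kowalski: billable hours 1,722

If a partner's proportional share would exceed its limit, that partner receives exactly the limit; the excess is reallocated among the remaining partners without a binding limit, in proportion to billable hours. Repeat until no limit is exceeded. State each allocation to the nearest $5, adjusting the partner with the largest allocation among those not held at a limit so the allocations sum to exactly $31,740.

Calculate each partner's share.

Lindqvist: $10,155; Tam: $3,600; Ferraro: $4,200; Orozco: $4,495; Kowalski: $9,290

Sum of billable hours: 7,884.
Proportional shares (ignoring caps): Lindqvist 7,580.72; Tam 6,815.81; Ferraro 7,057.36; Orozco 3,353.55; Kowalski 6,932.56.
Cap binds for Tam ($3,600), Ferraro ($4,200); residual $23,940 reallocated over remaining billable hours 4,438.
Remaining shares: Lindqvist 10,157.51 → $10,160; Orozco 4,493.47 → $4,495; Kowalski 9,289.02 → $9,290.
Rounding difference −$5 applied to Lindqvist → $10,155.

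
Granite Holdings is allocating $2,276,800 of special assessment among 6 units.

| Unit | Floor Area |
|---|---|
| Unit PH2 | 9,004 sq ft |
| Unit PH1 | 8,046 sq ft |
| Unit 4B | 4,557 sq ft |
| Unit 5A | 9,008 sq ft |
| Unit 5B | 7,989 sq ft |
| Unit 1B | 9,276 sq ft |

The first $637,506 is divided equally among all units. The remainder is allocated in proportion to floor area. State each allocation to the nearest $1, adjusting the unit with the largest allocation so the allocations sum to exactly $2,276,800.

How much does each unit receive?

Equal tier: $637,506 ÷ 6 = $106,251 apiece.
Remainder $1,639,294 by floor area (total 47,880): Unit PH2 308,274.92 → $308,275; Unit PH1 275,475.35 → $275,475; Unit 4B 156,020.53 → $156,021; Unit 5A 308,411.87 → $308,412; Unit 5B 273,523.80 → $273,524; Unit 1B 317,587.53 → $317,588.
Rounding difference −$1 on remainder applied to Unit 1B.
Totals: Unit PH2 $106,251 + $308,275 = $414,526; Unit PH1 $106,251 + $275,475 = $381,726; Unit 4B $106,251 + $156,021 = $262,272; Unit 5A $106,251 + $308,412 = $414,663; Unit 5B $106,251 + $273,524 = $379,775; Unit 1B $106,251 + $317,587 = $423,838.

Unit PH2: $414,526; Unit PH1: $381,726; Unit 4B: $262,272; Unit 5A: $414,663; Unit 5B: $379,775; Unit 1B: $423,838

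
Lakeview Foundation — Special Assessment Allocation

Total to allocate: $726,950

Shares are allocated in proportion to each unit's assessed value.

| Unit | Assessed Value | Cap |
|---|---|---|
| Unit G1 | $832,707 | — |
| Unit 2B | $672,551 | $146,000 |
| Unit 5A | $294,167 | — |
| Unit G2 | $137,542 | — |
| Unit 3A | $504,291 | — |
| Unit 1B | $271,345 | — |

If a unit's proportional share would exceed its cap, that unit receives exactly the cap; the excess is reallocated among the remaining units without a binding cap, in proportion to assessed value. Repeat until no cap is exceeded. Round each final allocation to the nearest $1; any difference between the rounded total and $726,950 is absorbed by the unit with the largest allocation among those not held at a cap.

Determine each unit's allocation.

Unit G1: $237,132; Unit 2B: $146,000; Unit 5A: $83,771; Unit G2: $39,168; Unit 3A: $143,608; Unit 1B: $77,271

Sum of assessed value: 2,712,603.
Proportional shares (ignoring caps): Unit G1 223,157.00; Unit 2B 180,236.82; Unit 5A 78,833.76; Unit G2 36,859.86; Unit 3A 135,144.86; Unit 1B 72,717.70.
Held at cap: Unit 2B ($146,000); residual $580,950 reallocated over remaining assessed value 2,040,052.
Shares after redistribution: Unit G1 237,131.77 → $237,132; Unit 5A 83,770.57 → $83,771; Unit G2 39,168.13 → $39,168; Unit 3A 143,608.03 → $143,608; Unit 1B 77,271.4998 → $77,271.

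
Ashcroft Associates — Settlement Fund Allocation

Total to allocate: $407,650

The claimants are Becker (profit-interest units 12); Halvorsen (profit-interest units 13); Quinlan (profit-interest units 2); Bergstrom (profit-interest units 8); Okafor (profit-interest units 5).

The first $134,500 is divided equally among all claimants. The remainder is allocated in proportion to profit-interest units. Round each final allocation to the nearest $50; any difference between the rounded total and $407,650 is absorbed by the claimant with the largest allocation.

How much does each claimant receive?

Becker: $108,850 · Halvorsen: $115,650 · Quinlan: $40,550 · Bergstrom: $81,550 · Okafor: $61,050

Equal tier: $134,500 ÷ 5 = $26,900 apiece.
Remainder $273,150 by profit-interest units (total 40): Becker 81,945.00 → $81,950; Halvorsen 88,773.75 → $88,750; Quinlan 13,657.50 → $13,650; Bergstrom 54,630.00 → $54,650; Okafor 34,143.75 → $34,150.
Totals: Becker $26,900 + $81,950 = $108,850; Halvorsen $26,900 + $88,750 = $115,650; Quinlan $26,900 + $13,650 = $40,550; Bergstrom $26,900 + $54,650 = $81,550; Okafor $26,900 + $34,150 = $61,050.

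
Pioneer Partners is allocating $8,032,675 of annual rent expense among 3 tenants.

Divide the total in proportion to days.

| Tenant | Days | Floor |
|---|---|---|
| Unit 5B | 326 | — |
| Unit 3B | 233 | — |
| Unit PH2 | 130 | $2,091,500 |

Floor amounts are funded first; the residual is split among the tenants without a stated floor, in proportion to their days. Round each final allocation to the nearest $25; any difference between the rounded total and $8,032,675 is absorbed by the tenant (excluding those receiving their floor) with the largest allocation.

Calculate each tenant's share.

Fund the minimums — Unit PH2 $2,091,500. Balance $5,941,175.
Balance split over remaining days 559: Unit 5B 3,464,799.73 → $3,464,800; Unit 3B 2,476,375.27 → $2,476,375.

Unit 5B: $3,464,800 · Unit 3B: $2,476,375 · Unit PH2: $2,091,500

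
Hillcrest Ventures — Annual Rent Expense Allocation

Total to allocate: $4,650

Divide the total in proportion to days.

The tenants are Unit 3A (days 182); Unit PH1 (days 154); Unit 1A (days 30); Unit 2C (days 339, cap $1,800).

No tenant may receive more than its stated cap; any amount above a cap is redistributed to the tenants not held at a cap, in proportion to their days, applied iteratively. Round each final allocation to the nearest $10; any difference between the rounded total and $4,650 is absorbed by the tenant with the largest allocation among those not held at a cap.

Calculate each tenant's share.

Unit 3A: $1,420; Unit PH1: $1,200; Unit 1A: $230; Unit 2C: $1,800

Days total: 705.
Pro-rata shares before constraints: Unit 3A 1,200.43; Unit PH1 1,015.74; Unit 1A 197.87; Unit 2C 2,235.96.
Capped: Unit 2C ($1,800); remaining pool $2,850 reallocated over remaining days 366.
Shares after redistribution: Unit 3A 1,417.21 → $1,420; Unit PH1 1,199.18 → $1,200; Unit 1A 233.61 → $230.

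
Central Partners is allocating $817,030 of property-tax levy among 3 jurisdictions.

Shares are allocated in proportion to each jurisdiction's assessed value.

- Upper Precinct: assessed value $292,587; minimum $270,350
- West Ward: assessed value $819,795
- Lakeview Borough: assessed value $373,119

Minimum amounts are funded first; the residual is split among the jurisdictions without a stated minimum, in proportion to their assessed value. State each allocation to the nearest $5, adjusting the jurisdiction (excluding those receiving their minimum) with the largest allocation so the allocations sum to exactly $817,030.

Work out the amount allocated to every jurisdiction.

Upper Precinct: $270,350 · West Ward: $375,690 · Lakeview Borough: $170,990

Fund the minimums — Upper Precinct $270,350. Remaining pool $546,680.
Remaining pool split over remaining assessed value 1,192,914: West Ward 375,689.72 → $375,690; Lakeview Borough 170,990.28 → $170,990.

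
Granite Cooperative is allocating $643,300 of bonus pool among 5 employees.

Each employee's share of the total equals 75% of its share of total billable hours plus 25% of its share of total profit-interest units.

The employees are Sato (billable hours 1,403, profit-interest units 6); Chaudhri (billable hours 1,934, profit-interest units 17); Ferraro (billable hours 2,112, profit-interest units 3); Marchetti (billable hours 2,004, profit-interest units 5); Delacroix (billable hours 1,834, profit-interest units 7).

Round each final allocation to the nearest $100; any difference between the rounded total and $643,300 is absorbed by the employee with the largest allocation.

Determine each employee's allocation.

Totals — billable hours 9,287, profit-interest units 38.
Blended shares (75% billable hours + 25% profit-interest units): Sato 0.1528; Chaudhri 0.2680; Ferraro 0.1903; Marchetti 0.1947; Delacroix 0.1942.
Pro-rata amounts: Sato 98,281.59; Chaudhri 172,422.52; Ferraro 122,418.60; Marchetti 125,272.30; Delacroix 124,904.99.
After rounding ($100): Sato $98,300; Chaudhri $172,400; Ferraro $122,400; Marchetti $125,300; Delacroix $124,900. Sum = $643,300.
Rounded total matches; no reconciliation needed.

Sato: $98,300; Chaudhri: $172,400; Ferraro: $122,400; Marchetti: $125,300; Delacroix: $124,900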